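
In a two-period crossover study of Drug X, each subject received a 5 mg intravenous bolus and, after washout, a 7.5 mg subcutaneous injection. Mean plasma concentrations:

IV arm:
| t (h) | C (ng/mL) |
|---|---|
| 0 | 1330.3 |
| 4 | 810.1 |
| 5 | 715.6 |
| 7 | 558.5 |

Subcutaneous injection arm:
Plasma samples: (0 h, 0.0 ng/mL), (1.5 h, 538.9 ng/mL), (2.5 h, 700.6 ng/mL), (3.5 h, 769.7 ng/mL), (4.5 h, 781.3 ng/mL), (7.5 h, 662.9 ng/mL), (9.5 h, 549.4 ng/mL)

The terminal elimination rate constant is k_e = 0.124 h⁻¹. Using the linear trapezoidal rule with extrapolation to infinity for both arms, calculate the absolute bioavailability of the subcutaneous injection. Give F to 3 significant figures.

Trapezoidal AUC_0→7 (IV):
  [0→4]: (1330.3+810.1)/2 × 4 = 4280.8
  [4→5]: (810.1+715.6)/2 × 1 = 762.85
  [5→7]: (715.6+558.5)/2 × 2 = 1274.1
  Sum = 6317.75 ng/mL·h
IV tail: 558.5/0.124 = 4504.032; AUC_iv,0→∞ = 6317.75 + 4504.032 = 10821.782 ng/mL·h
Trapezoidal AUC_0→9.5 (subcutaneous injection):
  [0→1.5]: (0.0+538.9)/2 × 1.5 = 404.175
  [1.5→2.5]: (538.9+700.6)/2 × 1 = 619.75
  [2.5→3.5]: (700.6+769.7)/2 × 1 = 735.15
  [3.5→4.5]: (769.7+781.3)/2 × 1 = 775.5
  [4.5→7.5]: (781.3+662.9)/2 × 3 = 2166.3
  [7.5→9.5]: (662.9+549.4)/2 × 2 = 1212.3
  Sum = 5913.175 ng/mL·h
subcutaneous injection tail: 549.4/0.124 = 4430.645; AUC_ev,0→∞ = 5913.175 + 4430.645 = 10343.82 ng/mL·h
F = (AUC_ev/D_ev)/(AUC_iv/D_iv) = (10343.82/7.5)/(10821.782/5) = 1379.176/2164.3564 = 0.6372

F = 0.637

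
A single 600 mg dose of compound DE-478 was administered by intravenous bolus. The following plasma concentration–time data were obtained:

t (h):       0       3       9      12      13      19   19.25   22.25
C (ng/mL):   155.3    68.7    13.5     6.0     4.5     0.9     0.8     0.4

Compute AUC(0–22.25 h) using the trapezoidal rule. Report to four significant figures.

Trapezoidal AUC_0→22.25:
  [0→3]: (155.3+68.7)/2 × 3 = 336.0
  [3→9]: (68.7+13.5)/2 × 6 = 246.6
  [9→12]: (13.5+6.0)/2 × 3 = 29.25
  [12→13]: (6.0+4.5)/2 × 1 = 5.25
  [13→19]: (4.5+0.9)/2 × 6 = 16.2
  [19→19.25]: (0.9+0.8)/2 × 0.25 = 0.2125
  [19.25→22.25]: (0.8+0.4)/2 × 3 = 1.8
  Sum = 635.3125 ng/mL·h

AUC = 635.3 ng/mL·h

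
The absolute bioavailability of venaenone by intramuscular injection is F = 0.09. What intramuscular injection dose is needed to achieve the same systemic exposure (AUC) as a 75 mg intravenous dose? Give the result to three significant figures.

For equal systemic exposure: F × D_ev = D_iv
D_ev = D_iv / F = 75 / 0.09 = 833.333 mg

D_intramuscular = 833 mg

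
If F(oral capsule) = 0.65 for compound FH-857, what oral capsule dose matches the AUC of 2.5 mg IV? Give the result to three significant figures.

D_oral = 3.85 mg

For equal systemic exposure: F × D_ev = D_iv
D_ev = D_iv / F = 2.5 / 0.65 = 3.84615 mg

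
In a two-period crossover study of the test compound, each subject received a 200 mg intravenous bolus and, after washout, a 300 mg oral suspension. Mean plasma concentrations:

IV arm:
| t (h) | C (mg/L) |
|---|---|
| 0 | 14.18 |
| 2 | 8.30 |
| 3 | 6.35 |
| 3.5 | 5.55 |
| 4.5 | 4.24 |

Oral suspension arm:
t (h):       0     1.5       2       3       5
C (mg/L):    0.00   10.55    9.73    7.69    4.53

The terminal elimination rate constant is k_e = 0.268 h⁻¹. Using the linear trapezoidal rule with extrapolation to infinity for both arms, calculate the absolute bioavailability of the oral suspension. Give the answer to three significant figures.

F = 0.633

Trapezoidal AUC_0→4.5 (IV):
  [0→2]: (14.18+8.30)/2 × 2 = 22.48
  [2→3]: (8.30+6.35)/2 × 1 = 7.325
  [3→3.5]: (6.35+5.55)/2 × 0.5 = 2.975
  [3.5→4.5]: (5.55+4.24)/2 × 1 = 4.895
  Sum = 37.675 mg/L·h
IV tail: 4.24/0.268 = 15.821; AUC_iv,0→∞ = 37.675 + 15.821 = 53.496 mg/L·h
Trapezoidal AUC_0→5 (oral suspension):
  [0→1.5]: (0.00+10.55)/2 × 1.5 = 7.9125
  [1.5→2]: (10.55+9.73)/2 × 0.5 = 5.07
  [2→3]: (9.73+7.69)/2 × 1 = 8.71
  [3→5]: (7.69+4.53)/2 × 2 = 12.22
  Sum = 33.9125 mg/L·h
oral suspension tail: 4.53/0.268 = 16.903; AUC_ev,0→∞ = 33.9125 + 16.903 = 50.8155 mg/L·h
F = (AUC_ev/D_ev)/(AUC_iv/D_iv) = (50.8155/300)/(53.496/200) = 0.169385/0.26748 = 0.6333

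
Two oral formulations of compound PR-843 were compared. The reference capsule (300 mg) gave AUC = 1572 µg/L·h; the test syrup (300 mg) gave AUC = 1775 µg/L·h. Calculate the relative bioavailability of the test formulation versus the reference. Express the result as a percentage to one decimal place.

F_rel = 112.9%

F_rel = (AUC_test/D_test) / (AUC_ref/D_ref)
      = (1775/300) / (1572/300)
      = 5.91667 / 5.24 = 1.1291 = 112.91%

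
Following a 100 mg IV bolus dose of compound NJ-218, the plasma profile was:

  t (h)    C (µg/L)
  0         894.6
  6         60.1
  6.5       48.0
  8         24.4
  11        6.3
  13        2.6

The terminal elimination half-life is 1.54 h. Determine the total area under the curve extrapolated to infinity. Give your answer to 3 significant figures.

AUC = 3010 µg/L·h

Trapezoidal AUC_0→13:
  [0→6]: (894.6+60.1)/2 × 6 = 2864.1
  [6→6.5]: (60.1+48.0)/2 × 0.5 = 27.025
  [6.5→8]: (48.0+24.4)/2 × 1.5 = 54.3
  [8→11]: (24.4+6.3)/2 × 3 = 46.05
  [11→13]: (6.3+2.6)/2 × 2 = 8.9
  Sum = 3000.375 µg/L·h
k_e = ln2 / t½ = 0.693147 / 1.54 = 0.4501 h^-1
Extrapolated tail: C_last / k_e = 2.6 / 0.4501 = 5.776
AUC_0→∞ = 3000.375 + 5.776 = 3006.151 µg/L·h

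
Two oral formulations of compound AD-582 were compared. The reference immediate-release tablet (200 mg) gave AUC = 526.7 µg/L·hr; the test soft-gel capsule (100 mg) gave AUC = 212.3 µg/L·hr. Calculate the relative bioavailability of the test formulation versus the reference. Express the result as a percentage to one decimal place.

F_rel = (AUC_test/D_test) / (AUC_ref/D_ref)
      = (212.3/100) / (526.7/200)
      = 2.123 / 2.6335 = 0.8062 = 80.62%

F_rel = 80.6%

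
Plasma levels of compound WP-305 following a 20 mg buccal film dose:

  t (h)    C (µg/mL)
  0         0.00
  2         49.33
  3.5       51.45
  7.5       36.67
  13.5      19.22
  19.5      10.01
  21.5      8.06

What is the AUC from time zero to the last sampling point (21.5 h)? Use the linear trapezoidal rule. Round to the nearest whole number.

Trapezoidal AUC_0→21.5:
  [0→2]: (0.00+49.33)/2 × 2 = 49.33
  [2→3.5]: (49.33+51.45)/2 × 1.5 = 75.585
  [3.5→7.5]: (51.45+36.67)/2 × 4 = 176.24
  [7.5→13.5]: (36.67+19.22)/2 × 6 = 167.67
  [13.5→19.5]: (19.22+10.01)/2 × 6 = 87.69
  [19.5→21.5]: (10.01+8.06)/2 × 2 = 18.07
  Sum = 574.585 µg/mL·h

AUC = 575 µg/mL·h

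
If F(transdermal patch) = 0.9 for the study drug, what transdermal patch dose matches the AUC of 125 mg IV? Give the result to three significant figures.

For equal systemic exposure: F × D_ev = D_iv
D_ev = D_iv / F = 125 / 0.9 = 138.889 mg

D_transdermal = 139 mg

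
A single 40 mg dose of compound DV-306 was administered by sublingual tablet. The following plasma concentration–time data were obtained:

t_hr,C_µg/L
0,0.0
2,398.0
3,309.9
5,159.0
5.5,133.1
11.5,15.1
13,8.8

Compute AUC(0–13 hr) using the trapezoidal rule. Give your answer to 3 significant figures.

AUC = 1760 µg/L·hr

Trapezoidal AUC_0→13:
  [0→2]: (0.0+398.0)/2 × 2 = 398.0
  [2→3]: (398.0+309.9)/2 × 1 = 353.95
  [3→5]: (309.9+159.0)/2 × 2 = 468.9
  [5→5.5]: (159.0+133.1)/2 × 0.5 = 73.025
  [5.5→11.5]: (133.1+15.1)/2 × 6 = 444.6
  [11.5→13]: (15.1+8.8)/2 × 1.5 = 17.925
  Sum = 1756.4 µg/L·hr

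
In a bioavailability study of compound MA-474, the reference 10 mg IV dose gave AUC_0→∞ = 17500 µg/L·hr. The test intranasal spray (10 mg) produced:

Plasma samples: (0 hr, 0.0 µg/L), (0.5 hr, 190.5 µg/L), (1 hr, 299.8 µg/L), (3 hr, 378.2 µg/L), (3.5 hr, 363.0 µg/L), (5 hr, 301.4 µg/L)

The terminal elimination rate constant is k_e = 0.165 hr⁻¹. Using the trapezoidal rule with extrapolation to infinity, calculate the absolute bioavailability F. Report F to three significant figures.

F = 0.192

Trapezoidal AUC_0→5 (intranasal spray):
  [0→0.5]: (0.0+190.5)/2 × 0.5 = 47.625
  [0.5→1]: (190.5+299.8)/2 × 0.5 = 122.575
  [1→3]: (299.8+378.2)/2 × 2 = 678.0
  [3→3.5]: (378.2+363.0)/2 × 0.5 = 185.3
  [3.5→5]: (363.0+301.4)/2 × 1.5 = 498.3
  Sum = 1531.8 µg/L·hr
Tail: C_last/k_e = 301.4/0.165 = 1826.667
AUC_0→∞ (intranasal spray) = 1531.8 + 1826.667 = 3358.467 µg/L·hr
F = (AUC_ev/D_ev)/(AUC_iv/D_iv) = (3358.467/10)/(17500/10) = 335.8467/1750 = 0.1919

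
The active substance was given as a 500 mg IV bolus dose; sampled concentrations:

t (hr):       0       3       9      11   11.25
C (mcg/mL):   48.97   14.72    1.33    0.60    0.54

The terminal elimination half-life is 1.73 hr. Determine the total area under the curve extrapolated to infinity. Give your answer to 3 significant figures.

AUC = 147 mcg/mL·hr

Trapezoidal AUC_0→11.25:
  [0→3]: (48.97+14.72)/2 × 3 = 95.535
  [3→9]: (14.72+1.33)/2 × 6 = 48.15
  [9→11]: (1.33+0.60)/2 × 2 = 1.93
  [11→11.25]: (0.60+0.54)/2 × 0.25 = 0.1425
  Sum = 145.7575 mcg/mL·hr
k_e = ln2 / t½ = 0.693147 / 1.73 = 0.4007 hr^-1
Extrapolated tail: C_last / k_e = 0.54 / 0.4007 = 1.348
AUC_0→∞ = 145.7575 + 1.348 = 147.1055 mcg/mL·hr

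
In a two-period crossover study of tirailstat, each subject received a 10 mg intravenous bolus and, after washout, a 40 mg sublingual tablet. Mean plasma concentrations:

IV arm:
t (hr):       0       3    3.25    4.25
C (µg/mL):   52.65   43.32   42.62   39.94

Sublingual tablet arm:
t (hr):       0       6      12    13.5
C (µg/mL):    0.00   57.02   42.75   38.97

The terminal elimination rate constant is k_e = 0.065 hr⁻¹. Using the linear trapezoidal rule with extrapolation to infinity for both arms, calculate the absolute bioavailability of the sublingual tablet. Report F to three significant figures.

Trapezoidal AUC_0→4.25 (IV):
  [0→3]: (52.65+43.32)/2 × 3 = 143.955
  [3→3.25]: (43.32+42.62)/2 × 0.25 = 10.7425
  [3.25→4.25]: (42.62+39.94)/2 × 1 = 41.28
  Sum = 195.9775 µg/mL·hr
IV tail: 39.94/0.065 = 614.462; AUC_iv,0→∞ = 195.9775 + 614.462 = 810.4395 µg/mL·hr
Trapezoidal AUC_0→13.5 (sublingual tablet):
  [0→6]: (0.00+57.02)/2 × 6 = 171.06
  [6→12]: (57.02+42.75)/2 × 6 = 299.31
  [12→13.5]: (42.75+38.97)/2 × 1.5 = 61.29
  Sum = 531.66 µg/mL·hr
sublingual tablet tail: 38.97/0.065 = 599.538; AUC_ev,0→∞ = 531.66 + 599.538 = 1131.198 µg/mL·hr
F = (AUC_ev/D_ev)/(AUC_iv/D_iv) = (1131.198/40)/(810.4395/10) = 28.27995/81.04395 = 0.3489

F = 0.349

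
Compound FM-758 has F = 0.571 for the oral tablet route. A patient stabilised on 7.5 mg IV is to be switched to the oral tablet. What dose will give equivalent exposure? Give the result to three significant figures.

For equal systemic exposure: F × D_ev = D_iv
D_ev = D_iv / F = 7.5 / 0.571 = 13.1349 mg

D_oral = 13.1 mg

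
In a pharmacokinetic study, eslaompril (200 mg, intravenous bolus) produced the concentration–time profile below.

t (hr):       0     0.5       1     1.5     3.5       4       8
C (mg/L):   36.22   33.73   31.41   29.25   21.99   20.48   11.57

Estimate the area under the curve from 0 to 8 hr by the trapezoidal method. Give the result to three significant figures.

Trapezoidal AUC_0→8:
  [0→0.5]: (36.22+33.73)/2 × 0.5 = 17.4875
  [0.5→1]: (33.73+31.41)/2 × 0.5 = 16.285
  [1→1.5]: (31.41+29.25)/2 × 0.5 = 15.165
  [1.5→3.5]: (29.25+21.99)/2 × 2 = 51.24
  [3.5→4]: (21.99+20.48)/2 × 0.5 = 10.6175
  [4→8]: (20.48+11.57)/2 × 4 = 64.1
  Sum = 174.895 mg/L·hr

AUC = 175 mg/L·hr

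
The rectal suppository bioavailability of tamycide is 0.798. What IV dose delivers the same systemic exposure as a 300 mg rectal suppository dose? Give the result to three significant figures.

D_iv = 239 mg

Systemic exposure from an extravascular dose = F × D_ev, so the equivalent IV dose is F × D_ev.
D_iv = F × D_ev = 0.798 × 300 = 239.4 mg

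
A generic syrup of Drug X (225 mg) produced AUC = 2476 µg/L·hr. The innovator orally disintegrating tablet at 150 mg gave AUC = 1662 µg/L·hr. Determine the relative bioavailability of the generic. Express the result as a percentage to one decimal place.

F_rel = (AUC_test/D_test) / (AUC_ref/D_ref)
      = (2476/225) / (1662/150)
      = 11.0044 / 11.08 = 0.9932 = 99.32%

F_rel = 99.3%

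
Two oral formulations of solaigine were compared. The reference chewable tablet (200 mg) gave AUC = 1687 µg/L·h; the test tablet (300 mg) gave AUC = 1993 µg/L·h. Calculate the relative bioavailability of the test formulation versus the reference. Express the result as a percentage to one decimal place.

F_rel = (AUC_test/D_test) / (AUC_ref/D_ref)
      = (1993/300) / (1687/200)
      = 6.64333 / 8.435 = 0.7876 = 78.76%

F_rel = 78.8%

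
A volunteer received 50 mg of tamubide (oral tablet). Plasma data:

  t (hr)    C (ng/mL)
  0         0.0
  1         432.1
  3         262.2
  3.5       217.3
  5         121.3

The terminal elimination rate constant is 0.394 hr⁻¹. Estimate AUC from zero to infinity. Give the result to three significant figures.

AUC = 1590 ng/mL·hr

Trapezoidal AUC_0→5:
  [0→1]: (0.0+432.1)/2 × 1 = 216.05
  [1→3]: (432.1+262.2)/2 × 2 = 694.3
  [3→3.5]: (262.2+217.3)/2 × 0.5 = 119.875
  [3.5→5]: (217.3+121.3)/2 × 1.5 = 253.95
  Sum = 1284.175 ng/mL·hr
Extrapolated tail: C_last / k_e = 121.3 / 0.394 = 307.868
AUC_0→∞ = 1284.175 + 307.868 = 1592.043 ng/mL·hr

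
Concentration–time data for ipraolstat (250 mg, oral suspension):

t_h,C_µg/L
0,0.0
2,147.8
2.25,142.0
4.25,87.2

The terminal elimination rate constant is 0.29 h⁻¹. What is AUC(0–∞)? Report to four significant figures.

Trapezoidal AUC_0→4.25:
  [0→2]: (0.0+147.8)/2 × 2 = 147.8
  [2→2.25]: (147.8+142.0)/2 × 0.25 = 36.225
  [2.25→4.25]: (142.0+87.2)/2 × 2 = 229.2
  Sum = 413.225 µg/L·h
Extrapolated tail: C_last / k_e = 87.2 / 0.29 = 300.690
AUC_0→∞ = 413.225 + 300.690 = 713.915 µg/L·h

AUC = 713.9 µg/L·h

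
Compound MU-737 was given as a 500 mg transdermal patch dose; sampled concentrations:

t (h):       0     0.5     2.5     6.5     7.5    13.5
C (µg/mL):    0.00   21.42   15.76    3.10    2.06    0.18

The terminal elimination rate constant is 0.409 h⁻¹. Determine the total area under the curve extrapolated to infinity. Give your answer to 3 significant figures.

Trapezoidal AUC_0→13.5:
  [0→0.5]: (0.00+21.42)/2 × 0.5 = 5.355
  [0.5→2.5]: (21.42+15.76)/2 × 2 = 37.18
  [2.5→6.5]: (15.76+3.10)/2 × 4 = 37.72
  [6.5→7.5]: (3.10+2.06)/2 × 1 = 2.58
  [7.5→13.5]: (2.06+0.18)/2 × 6 = 6.72
  Sum = 89.555 µg/mL·h
Extrapolated tail: C_last / k_e = 0.18 / 0.409 = 0.440
AUC_0→∞ = 89.555 + 0.440 = 89.995 µg/mL·h

AUC = 90.0 µg/mL·h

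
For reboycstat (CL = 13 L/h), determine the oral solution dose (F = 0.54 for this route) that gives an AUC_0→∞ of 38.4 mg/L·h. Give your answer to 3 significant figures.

Dose = CL × AUC_0→∞ / F
     = 13 × 38.4 / 0.54 = 924.444 mg

Dose = 924 mg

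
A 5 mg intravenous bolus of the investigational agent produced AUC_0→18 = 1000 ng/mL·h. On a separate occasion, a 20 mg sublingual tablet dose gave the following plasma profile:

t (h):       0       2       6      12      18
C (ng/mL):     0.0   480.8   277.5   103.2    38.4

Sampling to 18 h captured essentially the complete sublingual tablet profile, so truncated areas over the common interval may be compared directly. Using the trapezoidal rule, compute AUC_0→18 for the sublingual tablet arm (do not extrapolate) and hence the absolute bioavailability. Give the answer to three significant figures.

F = 0.891

Trapezoidal AUC_0→18 (sublingual tablet):
  [0→2]: (0.0+480.8)/2 × 2 = 480.8
  [2→6]: (480.8+277.5)/2 × 4 = 1516.6
  [6→12]: (277.5+103.2)/2 × 6 = 1142.1
  [12→18]: (103.2+38.4)/2 × 6 = 424.8
  Sum = 3564.3 ng/mL·h
F = (AUC_ev/D_ev)/(AUC_iv/D_iv) = (3564.3/20)/(1000/5) = 178.215/200 = 0.8911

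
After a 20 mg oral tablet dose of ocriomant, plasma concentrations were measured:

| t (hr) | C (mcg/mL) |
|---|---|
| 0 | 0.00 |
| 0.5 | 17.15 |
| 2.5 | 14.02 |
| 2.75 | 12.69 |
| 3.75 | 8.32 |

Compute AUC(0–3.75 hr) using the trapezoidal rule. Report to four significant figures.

Trapezoidal AUC_0→3.75:
  [0→0.5]: (0.00+17.15)/2 × 0.5 = 4.2875
  [0.5→2.5]: (17.15+14.02)/2 × 2 = 31.17
  [2.5→2.75]: (14.02+12.69)/2 × 0.25 = 3.33875
  [2.75→3.75]: (12.69+8.32)/2 × 1 = 10.505
  Sum = 49.30125 mcg/mL·hr

AUC = 49.30 mcg/mL·hr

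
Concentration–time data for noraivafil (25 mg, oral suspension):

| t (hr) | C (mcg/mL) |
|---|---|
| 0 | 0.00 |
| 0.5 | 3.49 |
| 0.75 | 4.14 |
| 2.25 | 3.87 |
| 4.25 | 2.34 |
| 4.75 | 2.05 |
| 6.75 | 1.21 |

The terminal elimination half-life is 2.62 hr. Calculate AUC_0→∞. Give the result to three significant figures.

AUC = 23.0 mcg/mL·hr

Trapezoidal AUC_0→6.75:
  [0→0.5]: (0.00+3.49)/2 × 0.5 = 0.8725
  [0.5→0.75]: (3.49+4.14)/2 × 0.25 = 0.95375
  [0.75→2.25]: (4.14+3.87)/2 × 1.5 = 6.0075
  [2.25→4.25]: (3.87+2.34)/2 × 2 = 6.21
  [4.25→4.75]: (2.34+2.05)/2 × 0.5 = 1.0975
  [4.75→6.75]: (2.05+1.21)/2 × 2 = 3.26
  Sum = 18.40125 mcg/mL·hr
k_e = ln2 / t½ = 0.693147 / 2.62 = 0.2646 hr^-1
Extrapolated tail: C_last / k_e = 1.21 / 0.2646 = 4.573
AUC_0→∞ = 18.40125 + 4.573 = 22.97425 mcg/mL·hr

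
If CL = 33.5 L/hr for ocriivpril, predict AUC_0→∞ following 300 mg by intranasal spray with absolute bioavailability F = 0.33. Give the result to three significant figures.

AUC_0→∞ = F × Dose / CL
        = 0.33 × 300 / 33.5 = 2.95522 mg/L·hr

AUC = 2.96 mg/L·hr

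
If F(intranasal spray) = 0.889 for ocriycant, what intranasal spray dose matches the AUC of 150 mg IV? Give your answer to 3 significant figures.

D_intranasal = 169 mg

For equal systemic exposure: F × D_ev = D_iv
D_ev = D_iv / F = 150 / 0.889 = 168.729 mg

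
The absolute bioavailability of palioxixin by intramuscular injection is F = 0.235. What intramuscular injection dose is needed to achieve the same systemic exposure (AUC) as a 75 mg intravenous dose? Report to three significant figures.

D_intramuscular = 319 mg

For equal systemic exposure: F × D_ev = D_iv
D_ev = D_iv / F = 75 / 0.235 = 319.149 mg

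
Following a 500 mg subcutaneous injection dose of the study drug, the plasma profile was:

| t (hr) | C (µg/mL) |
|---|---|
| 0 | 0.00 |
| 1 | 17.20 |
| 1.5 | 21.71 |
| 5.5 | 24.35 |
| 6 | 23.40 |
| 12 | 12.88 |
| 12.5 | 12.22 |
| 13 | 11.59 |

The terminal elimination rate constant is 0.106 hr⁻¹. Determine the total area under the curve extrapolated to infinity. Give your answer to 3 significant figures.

Trapezoidal AUC_0→13:
  [0→1]: (0.00+17.20)/2 × 1 = 8.6
  [1→1.5]: (17.20+21.71)/2 × 0.5 = 9.7275
  [1.5→5.5]: (21.71+24.35)/2 × 4 = 92.12
  [5.5→6]: (24.35+23.40)/2 × 0.5 = 11.9375
  [6→12]: (23.40+12.88)/2 × 6 = 108.84
  [12→12.5]: (12.88+12.22)/2 × 0.5 = 6.275
  [12.5→13]: (12.22+11.59)/2 × 0.5 = 5.9525
  Sum = 243.4525 µg/mL·hr
Extrapolated tail: C_last / k_e = 11.59 / 0.106 = 109.340
AUC_0→∞ = 243.4525 + 109.340 = 352.7925 µg/mL·hr

AUC = 353 µg/mL·hr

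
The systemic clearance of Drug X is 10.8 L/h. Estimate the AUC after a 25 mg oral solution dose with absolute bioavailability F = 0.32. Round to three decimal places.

AUC_0→∞ = F × Dose / CL
        = 0.32 × 25 / 10.8 = 0.740741 mg/L·h

AUC = 0.741 mg/L·h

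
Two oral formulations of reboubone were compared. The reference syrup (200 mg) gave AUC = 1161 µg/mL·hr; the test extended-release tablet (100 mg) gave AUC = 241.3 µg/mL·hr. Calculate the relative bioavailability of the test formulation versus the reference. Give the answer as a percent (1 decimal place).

F_rel = 41.6%

F_rel = (AUC_test/D_test) / (AUC_ref/D_ref)
      = (241.3/100) / (1161/200)
      = 2.413 / 5.805 = 0.4157 = 41.57%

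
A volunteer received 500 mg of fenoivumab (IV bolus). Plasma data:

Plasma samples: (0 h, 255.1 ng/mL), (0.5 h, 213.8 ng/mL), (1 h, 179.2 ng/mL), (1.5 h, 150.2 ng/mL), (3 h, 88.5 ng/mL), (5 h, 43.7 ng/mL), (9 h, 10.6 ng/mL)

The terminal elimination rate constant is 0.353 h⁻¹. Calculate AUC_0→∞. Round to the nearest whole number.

AUC = 748 ng/mL·h

Trapezoidal AUC_0→9:
  [0→0.5]: (255.1+213.8)/2 × 0.5 = 117.225
  [0.5→1]: (213.8+179.2)/2 × 0.5 = 98.25
  [1→1.5]: (179.2+150.2)/2 × 0.5 = 82.35
  [1.5→3]: (150.2+88.5)/2 × 1.5 = 179.025
  [3→5]: (88.5+43.7)/2 × 2 = 132.2
  [5→9]: (43.7+10.6)/2 × 4 = 108.6
  Sum = 717.65 ng/mL·h
Extrapolated tail: C_last / k_e = 10.6 / 0.353 = 30.028
AUC_0→∞ = 717.65 + 30.028 = 747.678 ng/mL·h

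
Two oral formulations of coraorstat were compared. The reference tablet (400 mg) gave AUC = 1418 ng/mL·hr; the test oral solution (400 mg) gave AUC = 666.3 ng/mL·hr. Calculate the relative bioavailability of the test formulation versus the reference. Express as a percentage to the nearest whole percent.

F_rel = (AUC_test/D_test) / (AUC_ref/D_ref)
      = (666.3/400) / (1418/400)
      = 1.66575 / 3.545 = 0.4699 = 46.99%

F_rel = 47%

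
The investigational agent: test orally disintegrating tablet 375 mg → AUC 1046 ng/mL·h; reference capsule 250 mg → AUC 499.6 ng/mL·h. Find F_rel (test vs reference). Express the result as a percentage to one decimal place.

F_rel = (AUC_test/D_test) / (AUC_ref/D_ref)
      = (1046/375) / (499.6/250)
      = 2.78933 / 1.9984 = 1.3958 = 139.58%

F_rel = 139.6%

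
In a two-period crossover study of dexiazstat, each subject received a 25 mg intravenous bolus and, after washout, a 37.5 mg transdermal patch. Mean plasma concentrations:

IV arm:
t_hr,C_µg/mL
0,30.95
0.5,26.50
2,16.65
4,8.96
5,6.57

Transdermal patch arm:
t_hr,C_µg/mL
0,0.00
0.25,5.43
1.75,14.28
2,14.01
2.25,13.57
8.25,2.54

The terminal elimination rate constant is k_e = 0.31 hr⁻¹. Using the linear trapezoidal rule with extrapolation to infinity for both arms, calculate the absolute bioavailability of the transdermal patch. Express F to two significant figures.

F = 0.52

Trapezoidal AUC_0→5 (IV):
  [0→0.5]: (30.95+26.50)/2 × 0.5 = 14.3625
  [0.5→2]: (26.50+16.65)/2 × 1.5 = 32.3625
  [2→4]: (16.65+8.96)/2 × 2 = 25.61
  [4→5]: (8.96+6.57)/2 × 1 = 7.765
  Sum = 80.1 µg/mL·hr
IV tail: 6.57/0.31 = 21.194; AUC_iv,0→∞ = 80.1 + 21.194 = 101.294 µg/mL·hr
Trapezoidal AUC_0→8.25 (transdermal patch):
  [0→0.25]: (0.00+5.43)/2 × 0.25 = 0.67875
  [0.25→1.75]: (5.43+14.28)/2 × 1.5 = 14.7825
  [1.75→2]: (14.28+14.01)/2 × 0.25 = 3.53625
  [2→2.25]: (14.01+13.57)/2 × 0.25 = 3.4475
  [2.25→8.25]: (13.57+2.54)/2 × 6 = 48.33
  Sum = 70.775 µg/mL·hr
transdermal patch tail: 2.54/0.31 = 8.194; AUC_ev,0→∞ = 70.775 + 8.194 = 78.969 µg/mL·hr
F = (AUC_ev/D_ev)/(AUC_iv/D_iv) = (78.969/37.5)/(101.294/25) = 2.10584/4.05176 = 0.5197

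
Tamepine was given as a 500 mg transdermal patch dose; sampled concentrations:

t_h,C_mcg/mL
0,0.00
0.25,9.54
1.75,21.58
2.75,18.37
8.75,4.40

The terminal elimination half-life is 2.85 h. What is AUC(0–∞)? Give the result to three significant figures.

Trapezoidal AUC_0→8.75:
  [0→0.25]: (0.00+9.54)/2 × 0.25 = 1.1925
  [0.25→1.75]: (9.54+21.58)/2 × 1.5 = 23.34
  [1.75→2.75]: (21.58+18.37)/2 × 1 = 19.975
  [2.75→8.75]: (18.37+4.40)/2 × 6 = 68.31
  Sum = 112.8175 mcg/mL·h
k_e = ln2 / t½ = 0.693147 / 2.85 = 0.2432 h^-1
Extrapolated tail: C_last / k_e = 4.40 / 0.2432 = 18.092
AUC_0→∞ = 112.8175 + 18.092 = 130.9095 mcg/mL·h

AUC = 131 mcg/mL·h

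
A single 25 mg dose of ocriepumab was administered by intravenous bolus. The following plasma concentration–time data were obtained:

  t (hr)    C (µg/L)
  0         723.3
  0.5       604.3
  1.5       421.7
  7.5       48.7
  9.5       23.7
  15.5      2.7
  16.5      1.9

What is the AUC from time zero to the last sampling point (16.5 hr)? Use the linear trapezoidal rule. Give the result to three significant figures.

Trapezoidal AUC_0→16.5:
  [0→0.5]: (723.3+604.3)/2 × 0.5 = 331.9
  [0.5→1.5]: (604.3+421.7)/2 × 1 = 513.0
  [1.5→7.5]: (421.7+48.7)/2 × 6 = 1411.2
  [7.5→9.5]: (48.7+23.7)/2 × 2 = 72.4
  [9.5→15.5]: (23.7+2.7)/2 × 6 = 79.2
  [15.5→16.5]: (2.7+1.9)/2 × 1 = 2.3
  Sum = 2410.0 µg/L·hr

AUC = 2410 µg/L·hr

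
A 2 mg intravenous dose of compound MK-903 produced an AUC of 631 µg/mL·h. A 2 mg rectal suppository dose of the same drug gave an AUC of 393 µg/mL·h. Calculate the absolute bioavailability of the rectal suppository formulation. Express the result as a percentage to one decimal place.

F = (AUC_ev / D_ev) / (AUC_iv / D_iv)
  = (393/2) / (631/2)
  = 196.5 / 315.5 = 0.6228
  = 62.28%

F = 62.3%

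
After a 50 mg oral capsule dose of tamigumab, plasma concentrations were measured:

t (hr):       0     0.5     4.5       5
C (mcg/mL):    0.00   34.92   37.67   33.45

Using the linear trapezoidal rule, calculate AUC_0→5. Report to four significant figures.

AUC = 171.7 mcg/mL·hr

Trapezoidal AUC_0→5:
  [0→0.5]: (0.00+34.92)/2 × 0.5 = 8.73
  [0.5→4.5]: (34.92+37.67)/2 × 4 = 145.18
  [4.5→5]: (37.67+33.45)/2 × 0.5 = 17.78
  Sum = 171.69 mcg/mL·hr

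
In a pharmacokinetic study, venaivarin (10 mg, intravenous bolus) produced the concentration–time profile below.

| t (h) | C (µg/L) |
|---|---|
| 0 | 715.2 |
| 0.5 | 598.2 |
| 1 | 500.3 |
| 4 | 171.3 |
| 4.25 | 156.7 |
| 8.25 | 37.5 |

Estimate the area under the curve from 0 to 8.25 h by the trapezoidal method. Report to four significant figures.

AUC = 2040 µg/L·h

Trapezoidal AUC_0→8.25:
  [0→0.5]: (715.2+598.2)/2 × 0.5 = 328.35
  [0.5→1]: (598.2+500.3)/2 × 0.5 = 274.625
  [1→4]: (500.3+171.3)/2 × 3 = 1007.4
  [4→4.25]: (171.3+156.7)/2 × 0.25 = 41.0
  [4.25→8.25]: (156.7+37.5)/2 × 4 = 388.4
  Sum = 2039.775 µg/L·h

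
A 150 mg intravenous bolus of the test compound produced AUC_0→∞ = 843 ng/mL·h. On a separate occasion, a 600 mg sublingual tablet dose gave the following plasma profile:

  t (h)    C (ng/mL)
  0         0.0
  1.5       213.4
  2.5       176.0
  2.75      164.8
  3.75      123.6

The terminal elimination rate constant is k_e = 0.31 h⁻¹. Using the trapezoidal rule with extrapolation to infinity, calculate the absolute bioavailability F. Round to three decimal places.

F = 0.279

Trapezoidal AUC_0→3.75 (sublingual tablet):
  [0→1.5]: (0.0+213.4)/2 × 1.5 = 160.05
  [1.5→2.5]: (213.4+176.0)/2 × 1 = 194.7
  [2.5→2.75]: (176.0+164.8)/2 × 0.25 = 42.6
  [2.75→3.75]: (164.8+123.6)/2 × 1 = 144.2
  Sum = 541.55 ng/mL·h
Tail: C_last/k_e = 123.6/0.31 = 398.710
AUC_0→∞ (sublingual tablet) = 541.55 + 398.710 = 940.26 ng/mL·h
F = (AUC_ev/D_ev)/(AUC_iv/D_iv) = (940.26/600)/(843/150) = 1.5671/5.62 = 0.2788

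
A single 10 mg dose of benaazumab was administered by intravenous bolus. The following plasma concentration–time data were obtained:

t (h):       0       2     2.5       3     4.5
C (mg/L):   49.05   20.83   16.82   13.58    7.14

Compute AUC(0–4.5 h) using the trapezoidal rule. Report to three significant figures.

AUC = 102 mg/L·h

Trapezoidal AUC_0→4.5:
  [0→2]: (49.05+20.83)/2 × 2 = 69.88
  [2→2.5]: (20.83+16.82)/2 × 0.5 = 9.4125
  [2.5→3]: (16.82+13.58)/2 × 0.5 = 7.6
  [3→4.5]: (13.58+7.14)/2 × 1.5 = 15.54
  Sum = 102.4325 mg/L·h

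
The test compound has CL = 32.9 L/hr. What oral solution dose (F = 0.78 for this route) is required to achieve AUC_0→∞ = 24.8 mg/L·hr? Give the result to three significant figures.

Dose = 1050 mg

Dose = CL × AUC_0→∞ / F
     = 32.9 × 24.8 / 0.78 = 1046.05 mg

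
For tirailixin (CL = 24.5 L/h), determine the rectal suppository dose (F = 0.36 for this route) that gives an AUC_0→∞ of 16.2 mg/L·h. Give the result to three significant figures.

Dose = CL × AUC_0→∞ / F
     = 24.5 × 16.2 / 0.36 = 1102.5 mg

Dose = 1100 mg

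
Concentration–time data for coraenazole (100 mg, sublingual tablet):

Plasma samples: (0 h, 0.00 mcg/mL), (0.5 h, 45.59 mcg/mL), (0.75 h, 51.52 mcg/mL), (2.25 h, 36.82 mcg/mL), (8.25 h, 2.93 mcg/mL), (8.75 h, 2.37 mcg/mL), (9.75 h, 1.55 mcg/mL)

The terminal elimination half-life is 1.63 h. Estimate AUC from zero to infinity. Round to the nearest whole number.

AUC = 216 mcg/mL·h

Trapezoidal AUC_0→9.75:
  [0→0.5]: (0.00+45.59)/2 × 0.5 = 11.3975
  [0.5→0.75]: (45.59+51.52)/2 × 0.25 = 12.13875
  [0.75→2.25]: (51.52+36.82)/2 × 1.5 = 66.255
  [2.25→8.25]: (36.82+2.93)/2 × 6 = 119.25
  [8.25→8.75]: (2.93+2.37)/2 × 0.5 = 1.325
  [8.75→9.75]: (2.37+1.55)/2 × 1 = 1.96
  Sum = 212.32625 mcg/mL·h
k_e = ln2 / t½ = 0.693147 / 1.63 = 0.4252 h^-1
Extrapolated tail: C_last / k_e = 1.55 / 0.4252 = 3.645
AUC_0→∞ = 212.32625 + 3.645 = 215.97125 mcg/mL·h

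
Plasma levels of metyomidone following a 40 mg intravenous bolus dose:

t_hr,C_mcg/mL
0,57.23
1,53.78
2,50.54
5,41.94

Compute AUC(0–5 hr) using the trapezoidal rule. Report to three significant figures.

AUC = 246 mcg/mL·hr

Trapezoidal AUC_0→5:
  [0→1]: (57.23+53.78)/2 × 1 = 55.505
  [1→2]: (53.78+50.54)/2 × 1 = 52.16
  [2→5]: (50.54+41.94)/2 × 3 = 138.72
  Sum = 246.385 mcg/mL·hr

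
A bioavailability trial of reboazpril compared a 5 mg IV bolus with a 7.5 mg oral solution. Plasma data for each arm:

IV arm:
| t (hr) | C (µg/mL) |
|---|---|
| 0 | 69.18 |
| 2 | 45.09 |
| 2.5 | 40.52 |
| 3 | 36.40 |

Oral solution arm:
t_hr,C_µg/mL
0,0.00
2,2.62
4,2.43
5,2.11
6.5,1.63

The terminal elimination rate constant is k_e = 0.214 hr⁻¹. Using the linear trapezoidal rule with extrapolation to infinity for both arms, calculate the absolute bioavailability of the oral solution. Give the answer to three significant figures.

Trapezoidal AUC_0→3 (IV):
  [0→2]: (69.18+45.09)/2 × 2 = 114.27
  [2→2.5]: (45.09+40.52)/2 × 0.5 = 21.4025
  [2.5→3]: (40.52+36.40)/2 × 0.5 = 19.23
  Sum = 154.9025 µg/mL·hr
IV tail: 36.40/0.214 = 170.093; AUC_iv,0→∞ = 154.9025 + 170.093 = 324.9955 µg/mL·hr
Trapezoidal AUC_0→6.5 (oral solution):
  [0→2]: (0.00+2.62)/2 × 2 = 2.62
  [2→4]: (2.62+2.43)/2 × 2 = 5.05
  [4→5]: (2.43+2.11)/2 × 1 = 2.27
  [5→6.5]: (2.11+1.63)/2 × 1.5 = 2.805
  Sum = 12.745 µg/mL·hr
oral solution tail: 1.63/0.214 = 7.617; AUC_ev,0→∞ = 12.745 + 7.617 = 20.362 µg/mL·hr
F = (AUC_ev/D_ev)/(AUC_iv/D_iv) = (20.362/7.5)/(324.9955/5) = 2.71493/64.9991 = 0.0418

F = 0.0418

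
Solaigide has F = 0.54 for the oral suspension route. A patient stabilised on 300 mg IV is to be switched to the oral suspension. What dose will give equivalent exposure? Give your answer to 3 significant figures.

D_oral = 556 mg

For equal systemic exposure: F × D_ev = D_iv
D_ev = D_iv / F = 300 / 0.54 = 555.556 mg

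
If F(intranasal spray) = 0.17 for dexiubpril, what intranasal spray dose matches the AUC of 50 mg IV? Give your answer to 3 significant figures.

For equal systemic exposure: F × D_ev = D_iv
D_ev = D_iv / F = 50 / 0.17 = 294.118 mg

D_intranasal = 294 mg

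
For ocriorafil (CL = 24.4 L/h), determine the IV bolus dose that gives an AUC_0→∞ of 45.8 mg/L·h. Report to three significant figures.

Dose_iv = CL × AUC_0→∞
     = 24.4 × 45.8 = 1117.52 mg

Dose = 1120 mg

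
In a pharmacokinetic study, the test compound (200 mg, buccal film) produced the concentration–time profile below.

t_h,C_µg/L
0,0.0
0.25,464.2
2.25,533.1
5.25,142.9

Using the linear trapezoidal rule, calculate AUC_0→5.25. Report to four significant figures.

Trapezoidal AUC_0→5.25:
  [0→0.25]: (0.0+464.2)/2 × 0.25 = 58.025
  [0.25→2.25]: (464.2+533.1)/2 × 2 = 997.3
  [2.25→5.25]: (533.1+142.9)/2 × 3 = 1014.0
  Sum = 2069.325 µg/L·h

AUC = 2069 µg/L·h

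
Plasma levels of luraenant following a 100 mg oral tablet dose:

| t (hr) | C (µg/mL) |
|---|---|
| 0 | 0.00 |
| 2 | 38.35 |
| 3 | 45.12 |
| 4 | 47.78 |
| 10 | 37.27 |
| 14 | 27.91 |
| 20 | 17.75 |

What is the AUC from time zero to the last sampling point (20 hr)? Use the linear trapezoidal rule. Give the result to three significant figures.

AUC = 649 µg/mL·hr

Trapezoidal AUC_0→20:
  [0→2]: (0.00+38.35)/2 × 2 = 38.35
  [2→3]: (38.35+45.12)/2 × 1 = 41.735
  [3→4]: (45.12+47.78)/2 × 1 = 46.45
  [4→10]: (47.78+37.27)/2 × 6 = 255.15
  [10→14]: (37.27+27.91)/2 × 4 = 130.36
  [14→20]: (27.91+17.75)/2 × 6 = 136.98
  Sum = 649.025 µg/mL·hr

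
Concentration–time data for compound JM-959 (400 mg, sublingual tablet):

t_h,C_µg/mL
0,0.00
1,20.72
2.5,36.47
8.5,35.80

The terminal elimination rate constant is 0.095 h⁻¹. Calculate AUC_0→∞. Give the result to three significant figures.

AUC = 647 µg/mL·h

Trapezoidal AUC_0→8.5:
  [0→1]: (0.00+20.72)/2 × 1 = 10.36
  [1→2.5]: (20.72+36.47)/2 × 1.5 = 42.8925
  [2.5→8.5]: (36.47+35.80)/2 × 6 = 216.81
  Sum = 270.0625 µg/mL·h
Extrapolated tail: C_last / k_e = 35.80 / 0.095 = 376.842
AUC_0→∞ = 270.0625 + 376.842 = 646.9045 µg/mL·h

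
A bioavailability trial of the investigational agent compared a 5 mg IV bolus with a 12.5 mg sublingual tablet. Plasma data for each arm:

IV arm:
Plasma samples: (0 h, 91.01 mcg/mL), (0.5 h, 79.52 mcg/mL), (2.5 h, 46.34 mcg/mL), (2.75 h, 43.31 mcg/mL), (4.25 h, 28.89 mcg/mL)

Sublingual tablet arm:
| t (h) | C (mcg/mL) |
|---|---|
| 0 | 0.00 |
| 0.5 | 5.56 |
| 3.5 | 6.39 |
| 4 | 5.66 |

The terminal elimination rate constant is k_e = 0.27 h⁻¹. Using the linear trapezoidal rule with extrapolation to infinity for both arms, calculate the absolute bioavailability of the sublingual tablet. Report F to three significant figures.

F = 0.0508

Trapezoidal AUC_0→4.25 (IV):
  [0→0.5]: (91.01+79.52)/2 × 0.5 = 42.6325
  [0.5→2.5]: (79.52+46.34)/2 × 2 = 125.86
  [2.5→2.75]: (46.34+43.31)/2 × 0.25 = 11.20625
  [2.75→4.25]: (43.31+28.89)/2 × 1.5 = 54.15
  Sum = 233.84875 mcg/mL·h
IV tail: 28.89/0.27 = 107.000; AUC_iv,0→∞ = 233.84875 + 107.000 = 340.84875 mcg/mL·h
Trapezoidal AUC_0→4 (sublingual tablet):
  [0→0.5]: (0.00+5.56)/2 × 0.5 = 1.39
  [0.5→3.5]: (5.56+6.39)/2 × 3 = 17.925
  [3.5→4]: (6.39+5.66)/2 × 0.5 = 3.0125
  Sum = 22.3275 mcg/mL·h
sublingual tablet tail: 5.66/0.27 = 20.963; AUC_ev,0→∞ = 22.3275 + 20.963 = 43.2905 mcg/mL·h
F = (AUC_ev/D_ev)/(AUC_iv/D_iv) = (43.2905/12.5)/(340.84875/5) = 3.46324/68.16975 = 0.0508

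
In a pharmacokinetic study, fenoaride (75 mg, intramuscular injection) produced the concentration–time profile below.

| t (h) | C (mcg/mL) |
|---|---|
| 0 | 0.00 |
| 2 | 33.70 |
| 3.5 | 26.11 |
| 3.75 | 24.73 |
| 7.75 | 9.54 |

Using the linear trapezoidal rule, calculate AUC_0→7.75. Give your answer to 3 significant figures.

AUC = 153 mcg/mL·h

Trapezoidal AUC_0→7.75:
  [0→2]: (0.00+33.70)/2 × 2 = 33.7
  [2→3.5]: (33.70+26.11)/2 × 1.5 = 44.8575
  [3.5→3.75]: (26.11+24.73)/2 × 0.25 = 6.355
  [3.75→7.75]: (24.73+9.54)/2 × 4 = 68.54
  Sum = 153.4525 mcg/mL·h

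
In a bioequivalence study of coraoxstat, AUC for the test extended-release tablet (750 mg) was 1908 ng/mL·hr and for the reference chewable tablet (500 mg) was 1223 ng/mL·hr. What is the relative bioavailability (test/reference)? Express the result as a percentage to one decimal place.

F_rel = (AUC_test/D_test) / (AUC_ref/D_ref)
      = (1908/750) / (1223/500)
      = 2.544 / 2.446 = 1.0401 = 104.01%

F_rel = 104.0%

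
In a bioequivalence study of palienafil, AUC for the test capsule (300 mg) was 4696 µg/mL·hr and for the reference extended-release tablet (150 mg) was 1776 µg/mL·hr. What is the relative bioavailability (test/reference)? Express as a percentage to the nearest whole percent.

F_rel = 132%

F_rel = (AUC_test/D_test) / (AUC_ref/D_ref)
      = (4696/300) / (1776/150)
      = 15.6533 / 11.84 = 1.3221 = 132.21%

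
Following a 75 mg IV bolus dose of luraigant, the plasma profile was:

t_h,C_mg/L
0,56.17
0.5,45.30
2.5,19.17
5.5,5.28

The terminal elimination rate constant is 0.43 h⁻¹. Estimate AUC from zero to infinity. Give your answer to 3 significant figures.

Trapezoidal AUC_0→5.5:
  [0→0.5]: (56.17+45.30)/2 × 0.5 = 25.3675
  [0.5→2.5]: (45.30+19.17)/2 × 2 = 64.47
  [2.5→5.5]: (19.17+5.28)/2 × 3 = 36.675
  Sum = 126.5125 mg/L·h
Extrapolated tail: C_last / k_e = 5.28 / 0.43 = 12.279
AUC_0→∞ = 126.5125 + 12.279 = 138.7915 mg/L·h

AUC = 139 mg/L·h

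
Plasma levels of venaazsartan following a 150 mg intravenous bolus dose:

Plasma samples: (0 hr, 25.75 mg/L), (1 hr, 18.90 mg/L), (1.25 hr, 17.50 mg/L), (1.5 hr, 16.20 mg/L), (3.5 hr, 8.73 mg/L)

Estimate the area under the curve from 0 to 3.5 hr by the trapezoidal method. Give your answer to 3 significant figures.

Trapezoidal AUC_0→3.5:
  [0→1]: (25.75+18.90)/2 × 1 = 22.325
  [1→1.25]: (18.90+17.50)/2 × 0.25 = 4.55
  [1.25→1.5]: (17.50+16.20)/2 × 0.25 = 4.2125
  [1.5→3.5]: (16.20+8.73)/2 × 2 = 24.93
  Sum = 56.0175 mg/L·hr

AUC = 56.0 mg/L·hr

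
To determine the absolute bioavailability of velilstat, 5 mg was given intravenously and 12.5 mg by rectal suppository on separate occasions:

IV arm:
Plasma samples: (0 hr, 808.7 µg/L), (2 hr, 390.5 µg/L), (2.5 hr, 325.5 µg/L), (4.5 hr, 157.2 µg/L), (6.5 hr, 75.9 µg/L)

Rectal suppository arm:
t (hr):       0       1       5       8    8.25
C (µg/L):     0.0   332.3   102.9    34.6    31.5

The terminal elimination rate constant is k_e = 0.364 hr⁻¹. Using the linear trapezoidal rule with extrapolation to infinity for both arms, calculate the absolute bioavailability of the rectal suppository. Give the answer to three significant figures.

Trapezoidal AUC_0→6.5 (IV):
  [0→2]: (808.7+390.5)/2 × 2 = 1199.2
  [2→2.5]: (390.5+325.5)/2 × 0.5 = 179.0
  [2.5→4.5]: (325.5+157.2)/2 × 2 = 482.7
  [4.5→6.5]: (157.2+75.9)/2 × 2 = 233.1
  Sum = 2094.0 µg/L·hr
IV tail: 75.9/0.364 = 208.516; AUC_iv,0→∞ = 2094.0 + 208.516 = 2302.516 µg/L·hr
Trapezoidal AUC_0→8.25 (rectal suppository):
  [0→1]: (0.0+332.3)/2 × 1 = 166.15
  [1→5]: (332.3+102.9)/2 × 4 = 870.4
  [5→8]: (102.9+34.6)/2 × 3 = 206.25
  [8→8.25]: (34.6+31.5)/2 × 0.25 = 8.2625
  Sum = 1251.0625 µg/L·hr
rectal suppository tail: 31.5/0.364 = 86.538; AUC_ev,0→∞ = 1251.0625 + 86.538 = 1337.6005 µg/L·hr
F = (AUC_ev/D_ev)/(AUC_iv/D_iv) = (1337.6005/12.5)/(2302.516/5) = 107.00804/460.5032 = 0.2324

F = 0.232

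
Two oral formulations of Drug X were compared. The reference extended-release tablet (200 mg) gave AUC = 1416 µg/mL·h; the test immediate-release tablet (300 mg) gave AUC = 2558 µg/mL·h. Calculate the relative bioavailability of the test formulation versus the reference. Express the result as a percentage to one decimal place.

F_rel = (AUC_test/D_test) / (AUC_ref/D_ref)
      = (2558/300) / (1416/200)
      = 8.52667 / 7.08 = 1.2043 = 120.43%

F_rel = 120.4%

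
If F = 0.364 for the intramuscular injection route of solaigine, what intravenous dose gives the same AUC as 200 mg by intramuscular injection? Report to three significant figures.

Systemic exposure from an extravascular dose = F × D_ev, so the equivalent IV dose is F × D_ev.
D_iv = F × D_ev = 0.364 × 200 = 72.8 mg

D_iv = 72.8 mg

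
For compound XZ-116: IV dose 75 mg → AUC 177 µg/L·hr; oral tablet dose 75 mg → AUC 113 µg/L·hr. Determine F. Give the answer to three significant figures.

F = 0.638

F = (AUC_ev / D_ev) / (AUC_iv / D_iv)
  = (113/75) / (177/75)
  = 1.50667 / 2.36 = 0.6384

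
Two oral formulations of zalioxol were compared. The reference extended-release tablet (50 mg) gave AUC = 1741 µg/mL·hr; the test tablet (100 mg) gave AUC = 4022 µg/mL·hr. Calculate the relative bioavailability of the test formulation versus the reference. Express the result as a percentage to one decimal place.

F_rel = (AUC_test/D_test) / (AUC_ref/D_ref)
      = (4022/100) / (1741/50)
      = 40.22 / 34.82 = 1.1551 = 115.51%

F_rel = 115.5%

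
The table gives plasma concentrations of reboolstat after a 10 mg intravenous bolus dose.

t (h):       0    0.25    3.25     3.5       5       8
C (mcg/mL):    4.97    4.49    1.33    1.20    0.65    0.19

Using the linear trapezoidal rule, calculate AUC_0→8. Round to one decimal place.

Trapezoidal AUC_0→8:
  [0→0.25]: (4.97+4.49)/2 × 0.25 = 1.1825
  [0.25→3.25]: (4.49+1.33)/2 × 3 = 8.73
  [3.25→3.5]: (1.33+1.20)/2 × 0.25 = 0.31625
  [3.5→5]: (1.20+0.65)/2 × 1.5 = 1.3875
  [5→8]: (0.65+0.19)/2 × 3 = 1.26
  Sum = 12.87625 mcg/mL·h

AUC = 12.9 mcg/mL·h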